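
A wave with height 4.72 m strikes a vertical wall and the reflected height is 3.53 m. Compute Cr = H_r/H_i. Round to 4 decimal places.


Cr = H_r / H_i
Cr = 3.53 / 4.72
Cr = 0.7479

0.7479


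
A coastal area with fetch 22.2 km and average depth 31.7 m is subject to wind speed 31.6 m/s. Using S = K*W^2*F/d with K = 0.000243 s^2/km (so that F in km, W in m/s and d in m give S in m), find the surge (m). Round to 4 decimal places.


S = K * W^2 * F / d
W^2 = 31.6^2 = 998.56
S = 0.000243 * 998.56 * 22.2 / 31.7
Numerator = 0.000243 * 998.56 * 22.2 = 5.386832
S = 5.386832 / 31.7 = 0.1699 m

0.1699


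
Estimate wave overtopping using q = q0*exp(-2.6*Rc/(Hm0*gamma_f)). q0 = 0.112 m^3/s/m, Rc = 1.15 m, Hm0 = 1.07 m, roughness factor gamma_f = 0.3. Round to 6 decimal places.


q = q0 * exp(-2.6 * Rc / (Hm0 * gamma_f))
Exponent = -2.6 * 1.15 / (1.07 * 0.3)
= -2.6 * 1.15 / 0.3210
= -9.314642
exp(-9.314642) = 0.000090
q = 0.112 * 0.000090
q = 0.000010 m^3/s/m

0.000010


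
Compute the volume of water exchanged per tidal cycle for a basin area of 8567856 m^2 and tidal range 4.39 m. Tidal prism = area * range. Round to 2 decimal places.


Tidal prism = Area * Tidal range
P = 8567856 * 4.39
P = 37612887.84 m^3

37612887.84


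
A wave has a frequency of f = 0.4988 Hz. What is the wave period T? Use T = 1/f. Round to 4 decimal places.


T = 1 / f
T = 1 / 0.4988
T = 2.0048 s

2.0048


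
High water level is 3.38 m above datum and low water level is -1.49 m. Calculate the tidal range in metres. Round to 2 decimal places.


Tidal range = High water - Low water
Tidal range = 3.38 - (-1.49)
Tidal range = 4.87 m

4.87


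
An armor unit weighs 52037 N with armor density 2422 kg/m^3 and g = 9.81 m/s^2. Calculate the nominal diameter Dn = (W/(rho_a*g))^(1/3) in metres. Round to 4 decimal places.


V = W / (rho_a * g)
V = 52037 / (2422 * 9.81)
V = 52037 / 23759.82
V = 2.190126 m^3
Dn = V^(1/3) = 2.190126^(1/3)
Dn = 1.2986 m

1.2986


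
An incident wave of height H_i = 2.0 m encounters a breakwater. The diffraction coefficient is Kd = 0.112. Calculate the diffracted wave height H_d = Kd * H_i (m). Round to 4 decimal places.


H_d = Kd * H_i
H_d = 0.112 * 2.0
H_d = 0.2240 m

0.2240


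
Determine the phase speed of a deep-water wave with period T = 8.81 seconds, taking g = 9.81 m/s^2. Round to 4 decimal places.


We use the deep-water celerity formula:
C = g * T / (2 * pi)
C = 9.81 * 8.81 / (2 * 3.14159...)
C = 86.426100 / 6.283185
C = 13.7551 m/s

13.7551


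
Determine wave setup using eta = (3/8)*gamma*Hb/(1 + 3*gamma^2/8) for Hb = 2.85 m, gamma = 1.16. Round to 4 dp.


eta = (3/8) * gamma * Hb / (1 + 3*gamma^2/8)
Numerator = (3/8) * 1.16 * 2.85 = 1.239750
Denominator = 1 + 3*1.16^2/8 = 1 + 0.504600 = 1.504600
eta = 1.239750 / 1.504600
eta = 0.8240 m

0.8240


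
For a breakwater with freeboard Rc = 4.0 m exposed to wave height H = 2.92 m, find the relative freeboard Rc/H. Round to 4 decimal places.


Relative freeboard = Rc / H
= 4.0 / 2.92
= 1.3699

1.3699


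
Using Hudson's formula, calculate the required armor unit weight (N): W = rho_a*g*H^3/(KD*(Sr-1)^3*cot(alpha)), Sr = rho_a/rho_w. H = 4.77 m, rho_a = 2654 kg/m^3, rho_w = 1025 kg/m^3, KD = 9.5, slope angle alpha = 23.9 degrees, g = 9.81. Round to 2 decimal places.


Sr = rho_a / rho_w = 2654 / 1025 = 2.589268
(Sr - 1) = 1.589268
(Sr - 1)^3 = 4.014132
cot(23.9) = 1 / tan(23.9) = 1 / 0.443139 = 2.256628
Numerator = 2654 * 9.81 * 4.77^3 = 2825693.5678
Denominator = 9.5 * 4.014132 * 2.256628 = 86.054837
W = 2825693.5678 / 86.054837
W = 32835.96 N

32835.96


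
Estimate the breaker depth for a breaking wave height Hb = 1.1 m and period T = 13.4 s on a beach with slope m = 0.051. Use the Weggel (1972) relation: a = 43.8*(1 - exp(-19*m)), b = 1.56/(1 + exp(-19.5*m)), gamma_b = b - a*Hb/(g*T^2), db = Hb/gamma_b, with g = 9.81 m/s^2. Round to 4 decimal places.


a = 43.8 * (1 - exp(-19 * m))
exp(-19 * 0.051) = exp(-0.9690) = 0.379462
a = 43.8 * (1 - 0.379462) = 27.179551
b = 1.56 / (1 + exp(-19.5 * m))
exp(-19.5 * 0.051) = exp(-0.9945) = 0.369908
b = 1.56 / (1 + 0.369908) = 1.138762
Hb / (g * T^2) = 1.1 / (9.81 * 13.4^2) = 1.1 / 1761.4836 = 0.00062447
gamma_b = b - a * Hb/(g*T^2) = 1.138762 - 27.179551 * 0.00062447 = 1.121789
db = Hb / gamma_b = 1.1 / 1.121789
db = 0.9806 m

0.9806


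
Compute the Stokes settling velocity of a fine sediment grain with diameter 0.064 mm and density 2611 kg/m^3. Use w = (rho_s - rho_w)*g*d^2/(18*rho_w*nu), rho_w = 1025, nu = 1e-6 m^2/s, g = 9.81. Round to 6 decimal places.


w = (rho_s - rho_w) * g * d^2 / (18 * rho_w * nu)
d = 0.064 mm = 0.000064 m
rho_s - rho_w = 2611 - 1025 = 1586
Numerator = 1586 * 9.81 * (0.000064)^2 = 0.000063728271
Denominator = 18 * 1025 * 1e-6 = 0.018450
w = 0.003454 m/s

0.003454


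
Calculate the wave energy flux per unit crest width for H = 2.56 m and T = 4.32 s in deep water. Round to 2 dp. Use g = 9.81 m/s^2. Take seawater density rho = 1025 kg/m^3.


P = rho * g^2 * H^2 * T / (32 * pi)
P = 1025 * 9.81^2 * 2.56^2 * 4.32 / (32 * pi)
P = 1025 * 96.2361 * 6.5536 * 4.32 / 100.53096
P = 27779.58 W/m

27779.58


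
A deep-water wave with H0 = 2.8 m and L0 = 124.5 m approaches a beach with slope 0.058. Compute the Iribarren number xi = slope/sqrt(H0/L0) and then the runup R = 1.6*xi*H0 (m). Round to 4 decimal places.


xi = slope / sqrt(H0/L0)
H0/L0 = 2.8/124.5 = 0.022490
sqrt(0.022490) = 0.149967
xi = 0.058 / 0.149967 = 0.386753
R = 1.6 * xi * H0 = 1.6 * 0.386753 * 2.8
R = 1.7327 m

1.7327


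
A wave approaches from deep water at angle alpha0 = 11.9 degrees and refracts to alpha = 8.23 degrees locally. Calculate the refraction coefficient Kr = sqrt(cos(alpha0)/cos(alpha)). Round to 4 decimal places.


Kr = sqrt(cos(alpha0) / cos(alpha))
cos(11.9) = 0.978509
cos(8.23) = 0.989701
Kr = sqrt(0.978509 / 0.989701)
Kr = sqrt(0.988691)
Kr = 0.9943

0.9943


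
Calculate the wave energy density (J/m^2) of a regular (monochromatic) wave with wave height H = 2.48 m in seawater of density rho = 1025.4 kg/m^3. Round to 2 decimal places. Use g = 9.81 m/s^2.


E = (1/8) * rho * g * H^2
E = (1/8) * 1025.4 * 9.81 * 2.48^2
E = 0.125 * 1025.4 * 9.81 * 6.1504
E = 7733.49 J/m^2

7733.49


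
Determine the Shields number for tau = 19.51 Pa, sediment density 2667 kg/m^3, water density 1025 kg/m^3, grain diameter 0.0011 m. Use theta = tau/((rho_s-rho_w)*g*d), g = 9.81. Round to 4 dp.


theta = tau / ((rho_s - rho_w) * g * d)
rho_s - rho_w = 2667 - 1025 = 1642
Denominator = 1642 * 9.81 * 0.0011 = 17.718822
theta = 19.51 / 17.718822
theta = 1.1011

1.1011


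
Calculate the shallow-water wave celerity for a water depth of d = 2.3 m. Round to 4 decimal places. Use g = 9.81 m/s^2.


Using the shallow-water approximation:
C = sqrt(g * d) = sqrt(9.81 * 2.3)
C = sqrt(22.5630)
C = 4.7501 m/s

4.7501


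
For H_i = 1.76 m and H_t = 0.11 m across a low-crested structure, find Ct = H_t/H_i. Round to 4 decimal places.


Ct = H_t / H_i
Ct = 0.11 / 1.76
Ct = 0.0625

0.0625


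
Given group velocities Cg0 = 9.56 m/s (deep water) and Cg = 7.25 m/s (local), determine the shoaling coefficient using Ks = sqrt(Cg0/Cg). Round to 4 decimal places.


Ks = sqrt(Cg0 / Cg)
Ks = sqrt(9.56 / 7.25)
Ks = sqrt(1.3186)
Ks = 1.1483

1.1483


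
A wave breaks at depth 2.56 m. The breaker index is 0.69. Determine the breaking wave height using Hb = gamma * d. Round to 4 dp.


Hb = gamma * d
Hb = 0.69 * 2.56
Hb = 1.7664 m

1.7664


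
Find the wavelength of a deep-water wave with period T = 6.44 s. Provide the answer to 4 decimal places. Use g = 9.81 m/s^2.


L0 = g * T^2 / (2 * pi)
L0 = 9.81 * 6.44^2 / (2 * pi)
L0 = 9.81 * 41.4736 / 6.28319
L0 = 406.8560 / 6.28319
L0 = 64.7531 m

64.7531


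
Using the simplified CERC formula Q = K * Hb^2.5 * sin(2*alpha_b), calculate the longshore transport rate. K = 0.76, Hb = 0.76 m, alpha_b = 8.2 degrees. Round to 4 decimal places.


Q = K * Hb^2.5 * sin(2 * alpha_b)
Hb^2.5 = 0.76^2.5 = 0.503540
sin(2 * 8.2) = sin(16.4) = 0.282341
Q = 0.76 * 0.503540 * 0.282341
Q = 0.1080 m^3/s

0.1080


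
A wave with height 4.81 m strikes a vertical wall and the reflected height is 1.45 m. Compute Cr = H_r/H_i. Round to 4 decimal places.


Cr = H_r / H_i
Cr = 1.45 / 4.81
Cr = 0.3015

0.3015


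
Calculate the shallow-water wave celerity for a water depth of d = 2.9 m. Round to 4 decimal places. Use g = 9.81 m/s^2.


Using the shallow-water approximation:
C = sqrt(g * d) = sqrt(9.81 * 2.9)
C = sqrt(28.4490)
C = 5.3338 m/s

5.3338


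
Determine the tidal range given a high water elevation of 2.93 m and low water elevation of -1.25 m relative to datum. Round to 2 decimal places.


Tidal range = High water - Low water
Tidal range = 2.93 - (-1.25)
Tidal range = 4.18 m

4.18


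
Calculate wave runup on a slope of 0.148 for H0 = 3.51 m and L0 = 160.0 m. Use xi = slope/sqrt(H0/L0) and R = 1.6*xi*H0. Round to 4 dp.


xi = slope / sqrt(H0/L0)
H0/L0 = 3.51/160.0 = 0.021937
sqrt(0.021937) = 0.148113
xi = 0.148 / 0.148113 = 0.999236
R = 1.6 * xi * H0 = 1.6 * 0.999236 * 3.51
R = 5.6117 m

5.6117


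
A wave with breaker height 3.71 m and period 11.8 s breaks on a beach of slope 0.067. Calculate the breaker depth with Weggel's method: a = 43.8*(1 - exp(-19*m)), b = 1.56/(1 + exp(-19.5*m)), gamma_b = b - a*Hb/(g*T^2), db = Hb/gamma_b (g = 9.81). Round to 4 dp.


a = 43.8 * (1 - exp(-19 * m))
exp(-19 * 0.067) = exp(-1.2730) = 0.279990
a = 43.8 * (1 - 0.279990) = 31.536421
b = 1.56 / (1 + exp(-19.5 * m))
exp(-19.5 * 0.067) = exp(-1.3065) = 0.270766
b = 1.56 / (1 + 0.270766) = 1.227606
Hb / (g * T^2) = 3.71 / (9.81 * 11.8^2) = 3.71 / 1365.9444 = 0.00271607
gamma_b = b - a * Hb/(g*T^2) = 1.227606 - 31.536421 * 0.00271607 = 1.141951
db = Hb / gamma_b = 3.71 / 1.141951
db = 3.2488 m

3.2488


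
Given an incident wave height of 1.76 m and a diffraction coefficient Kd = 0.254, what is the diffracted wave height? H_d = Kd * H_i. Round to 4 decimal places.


H_d = Kd * H_i
H_d = 0.254 * 1.76
H_d = 0.4470 m

0.4470


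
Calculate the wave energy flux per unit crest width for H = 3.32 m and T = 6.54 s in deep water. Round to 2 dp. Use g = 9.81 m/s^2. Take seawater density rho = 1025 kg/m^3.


P = rho * g^2 * H^2 * T / (32 * pi)
P = 1025 * 9.81^2 * 3.32^2 * 6.54 / (32 * pi)
P = 1025 * 96.2361 * 11.0224 * 6.54 / 100.53096
P = 70732.00 W/m

70732.00


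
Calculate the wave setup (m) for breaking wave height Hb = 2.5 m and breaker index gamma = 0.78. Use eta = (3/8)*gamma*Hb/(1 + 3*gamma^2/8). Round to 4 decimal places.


eta = (3/8) * gamma * Hb / (1 + 3*gamma^2/8)
Numerator = (3/8) * 0.78 * 2.5 = 0.731250
Denominator = 1 + 3*0.78^2/8 = 1 + 0.228150 = 1.228150
eta = 0.731250 / 1.228150
eta = 0.5954 m

0.5954


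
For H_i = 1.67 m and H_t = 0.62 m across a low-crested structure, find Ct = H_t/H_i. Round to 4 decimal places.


Ct = H_t / H_i
Ct = 0.62 / 1.67
Ct = 0.3713

0.3713


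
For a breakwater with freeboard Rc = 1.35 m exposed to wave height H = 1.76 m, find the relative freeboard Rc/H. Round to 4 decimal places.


Relative freeboard = Rc / H
= 1.35 / 1.76
= 0.7670

0.7670


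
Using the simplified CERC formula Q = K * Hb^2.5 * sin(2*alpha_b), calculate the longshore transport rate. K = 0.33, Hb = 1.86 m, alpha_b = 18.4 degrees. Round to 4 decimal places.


Q = K * Hb^2.5 * sin(2 * alpha_b)
Hb^2.5 = 1.86^2.5 = 4.718265
sin(2 * 18.4) = sin(36.8) = 0.599024
Q = 0.33 * 4.718265 * 0.599024
Q = 0.9327 m^3/s

0.9327


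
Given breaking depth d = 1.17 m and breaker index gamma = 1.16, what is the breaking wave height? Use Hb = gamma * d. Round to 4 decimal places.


Hb = gamma * d
Hb = 1.16 * 1.17
Hb = 1.3572 m

1.3572


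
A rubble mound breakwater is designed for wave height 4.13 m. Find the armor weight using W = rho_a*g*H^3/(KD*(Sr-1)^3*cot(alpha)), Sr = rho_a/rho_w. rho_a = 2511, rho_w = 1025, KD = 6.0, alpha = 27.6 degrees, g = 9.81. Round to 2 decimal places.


Sr = rho_a / rho_w = 2511 / 1025 = 2.449756
(Sr - 1) = 1.449756
(Sr - 1)^3 = 3.047087
cot(27.6) = 1 / tan(27.6) = 1 / 0.522787 = 1.912824
Numerator = 2511 * 9.81 * 4.13^3 = 1735265.2711
Denominator = 6.0 * 3.047087 * 1.912824 = 34.971237
W = 1735265.2711 / 34.971237
W = 49619.78 N

49619.78


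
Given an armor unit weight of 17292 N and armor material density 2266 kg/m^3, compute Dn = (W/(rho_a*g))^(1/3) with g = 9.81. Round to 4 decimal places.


V = W / (rho_a * g)
V = 17292 / (2266 * 9.81)
V = 17292 / 22229.46
V = 0.777887 m^3
Dn = V^(1/3) = 0.777887^(1/3)
Dn = 0.9197 m

0.9197


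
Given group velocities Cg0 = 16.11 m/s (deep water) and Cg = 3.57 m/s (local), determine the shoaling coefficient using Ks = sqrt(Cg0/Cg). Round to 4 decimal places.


Ks = sqrt(Cg0 / Cg)
Ks = sqrt(16.11 / 3.57)
Ks = sqrt(4.5126)
Ks = 2.1243

2.1243


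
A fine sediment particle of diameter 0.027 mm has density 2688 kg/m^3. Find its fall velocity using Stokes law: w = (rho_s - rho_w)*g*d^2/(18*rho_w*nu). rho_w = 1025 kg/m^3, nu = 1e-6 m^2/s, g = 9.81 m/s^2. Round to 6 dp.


w = (rho_s - rho_w) * g * d^2 / (18 * rho_w * nu)
d = 0.027 mm = 0.000027 m
rho_s - rho_w = 2688 - 1025 = 1663
Numerator = 1663 * 9.81 * (0.000027)^2 = 0.000011892928
Denominator = 18 * 1025 * 1e-6 = 0.018450
w = 0.000645 m/s

0.000645


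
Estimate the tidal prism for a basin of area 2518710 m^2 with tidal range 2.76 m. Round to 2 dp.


Tidal prism = Area * Tidal range
P = 2518710 * 2.76
P = 6951639.60 m^3

6951639.60


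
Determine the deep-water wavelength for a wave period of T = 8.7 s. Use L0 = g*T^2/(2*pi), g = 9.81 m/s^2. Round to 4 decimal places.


L0 = g * T^2 / (2 * pi)
L0 = 9.81 * 8.7^2 / (2 * pi)
L0 = 9.81 * 75.6900 / 6.28319
L0 = 742.5189 / 6.28319
L0 = 118.1756 m

118.1756


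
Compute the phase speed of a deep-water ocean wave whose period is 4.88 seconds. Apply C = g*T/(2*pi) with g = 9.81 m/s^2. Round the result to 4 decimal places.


We use the deep-water celerity formula:
C = g * T / (2 * pi)
C = 9.81 * 4.88 / (2 * 3.14159...)
C = 47.872800 / 6.283185
C = 7.6192 m/s

7.6192


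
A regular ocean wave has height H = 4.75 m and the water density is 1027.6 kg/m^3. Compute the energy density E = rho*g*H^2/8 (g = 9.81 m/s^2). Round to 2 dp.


E = (1/8) * rho * g * H^2
E = (1/8) * 1027.6 * 9.81 * 4.75^2
E = 0.125 * 1027.6 * 9.81 * 22.5625
E = 28430.88 J/m^2

28430.88


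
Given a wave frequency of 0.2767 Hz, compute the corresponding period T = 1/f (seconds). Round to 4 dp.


T = 1 / f
T = 1 / 0.2767
T = 3.6140 s

3.6140


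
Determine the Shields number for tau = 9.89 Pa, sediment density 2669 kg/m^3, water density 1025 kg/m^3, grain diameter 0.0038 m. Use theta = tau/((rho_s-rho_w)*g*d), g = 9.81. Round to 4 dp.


theta = tau / ((rho_s - rho_w) * g * d)
rho_s - rho_w = 2669 - 1025 = 1644
Denominator = 1644 * 9.81 * 0.0038 = 61.285032
theta = 9.89 / 61.285032
theta = 0.1614

0.1614


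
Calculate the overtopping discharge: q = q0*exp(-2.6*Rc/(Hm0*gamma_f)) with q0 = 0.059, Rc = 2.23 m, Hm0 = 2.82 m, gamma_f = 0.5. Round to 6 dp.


q = q0 * exp(-2.6 * Rc / (Hm0 * gamma_f))
Exponent = -2.6 * 2.23 / (2.82 * 0.5)
= -2.6 * 2.23 / 1.4100
= -4.112057
exp(-4.112057) = 0.016374
q = 0.059 * 0.016374
q = 0.000966 m^3/s/m

0.000966


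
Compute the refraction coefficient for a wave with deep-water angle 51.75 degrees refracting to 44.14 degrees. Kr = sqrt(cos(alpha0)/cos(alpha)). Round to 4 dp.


Kr = sqrt(cos(alpha0) / cos(alpha))
cos(51.75) = 0.619094
cos(44.14) = 0.717640
Kr = sqrt(0.619094 / 0.717640)
Kr = sqrt(0.862680)
Kr = 0.9288

0.9288


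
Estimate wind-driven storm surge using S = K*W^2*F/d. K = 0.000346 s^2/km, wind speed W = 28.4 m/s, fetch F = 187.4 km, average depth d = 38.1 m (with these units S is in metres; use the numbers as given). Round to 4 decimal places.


S = K * W^2 * F / d
W^2 = 28.4^2 = 806.56
S = 0.000346 * 806.56 * 187.4 / 38.1
Numerator = 0.000346 * 806.56 * 187.4 = 52.297673
S = 52.297673 / 38.1 = 1.3726 m

1.3726


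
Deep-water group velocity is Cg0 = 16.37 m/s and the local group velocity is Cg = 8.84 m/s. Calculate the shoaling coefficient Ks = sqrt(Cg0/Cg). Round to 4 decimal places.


Ks = sqrt(Cg0 / Cg)
Ks = sqrt(16.37 / 8.84)
Ks = sqrt(1.8518)
Ks = 1.3608

1.3608


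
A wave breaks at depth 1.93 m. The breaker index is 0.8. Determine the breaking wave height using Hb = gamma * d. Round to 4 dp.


Hb = gamma * d
Hb = 0.8 * 1.93
Hb = 1.5440 m

1.5440


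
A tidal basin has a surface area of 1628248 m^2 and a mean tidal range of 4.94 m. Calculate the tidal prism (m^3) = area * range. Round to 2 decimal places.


Tidal prism = Area * Tidal range
P = 1628248 * 4.94
P = 8043545.12 m^3

8043545.12


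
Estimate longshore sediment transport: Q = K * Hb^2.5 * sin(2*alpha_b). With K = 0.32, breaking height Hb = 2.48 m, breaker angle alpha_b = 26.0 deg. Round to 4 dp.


Q = K * Hb^2.5 * sin(2 * alpha_b)
Hb^2.5 = 2.48^2.5 = 9.685660
sin(2 * 26.0) = sin(52.0) = 0.788011
Q = 0.32 * 9.685660 * 0.788011
Q = 2.4424 m^3/s

2.4424


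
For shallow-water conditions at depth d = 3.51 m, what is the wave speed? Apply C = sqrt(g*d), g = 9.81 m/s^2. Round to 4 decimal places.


Using the shallow-water approximation:
C = sqrt(g * d) = sqrt(9.81 * 3.51)
C = sqrt(34.4331)
C = 5.8680 m/s

5.8680


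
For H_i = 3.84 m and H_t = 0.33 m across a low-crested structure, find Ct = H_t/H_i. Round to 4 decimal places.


Ct = H_t / H_i
Ct = 0.33 / 3.84
Ct = 0.0859

0.0859


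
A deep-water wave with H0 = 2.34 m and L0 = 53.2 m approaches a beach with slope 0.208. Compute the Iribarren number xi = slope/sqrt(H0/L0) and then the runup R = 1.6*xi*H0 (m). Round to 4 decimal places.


xi = slope / sqrt(H0/L0)
H0/L0 = 2.34/53.2 = 0.043985
sqrt(0.043985) = 0.209726
xi = 0.208 / 0.209726 = 0.991771
R = 1.6 * xi * H0 = 1.6 * 0.991771 * 2.34
R = 3.7132 m

3.7132


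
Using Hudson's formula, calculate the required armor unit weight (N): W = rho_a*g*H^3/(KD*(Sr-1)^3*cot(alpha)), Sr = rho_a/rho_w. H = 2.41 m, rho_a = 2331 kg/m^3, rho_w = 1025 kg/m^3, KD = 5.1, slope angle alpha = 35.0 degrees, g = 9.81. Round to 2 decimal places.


Sr = rho_a / rho_w = 2331 / 1025 = 2.274146
(Sr - 1) = 1.274146
(Sr - 1)^3 = 2.068511
cot(35.0) = 1 / tan(35.0) = 1 / 0.700208 = 1.428148
Numerator = 2331 * 9.81 * 2.41^3 = 320082.8524
Denominator = 5.1 * 2.068511 * 1.428148 = 15.066117
W = 320082.8524 / 15.066117
W = 21245.21 N

21245.21


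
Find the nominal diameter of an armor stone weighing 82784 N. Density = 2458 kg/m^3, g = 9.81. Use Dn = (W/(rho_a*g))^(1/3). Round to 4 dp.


V = W / (rho_a * g)
V = 82784 / (2458 * 9.81)
V = 82784 / 24112.98
V = 3.433172 m^3
Dn = V^(1/3) = 3.433172^(1/3)
Dn = 1.5086 m

1.5086


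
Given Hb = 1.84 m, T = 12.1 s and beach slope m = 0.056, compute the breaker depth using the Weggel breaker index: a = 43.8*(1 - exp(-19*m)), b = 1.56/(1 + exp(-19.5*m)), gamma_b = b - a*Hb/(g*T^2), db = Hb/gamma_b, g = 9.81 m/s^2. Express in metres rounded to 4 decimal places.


a = 43.8 * (1 - exp(-19 * m))
exp(-19 * 0.056) = exp(-1.0640) = 0.345073
a = 43.8 * (1 - 0.345073) = 28.685813
b = 1.56 / (1 + exp(-19.5 * m))
exp(-19.5 * 0.056) = exp(-1.0920) = 0.335545
b = 1.56 / (1 + 0.335545) = 1.168063
Hb / (g * T^2) = 1.84 / (9.81 * 12.1^2) = 1.84 / 1436.2821 = 0.00128109
gamma_b = b - a * Hb/(g*T^2) = 1.168063 - 28.685813 * 0.00128109 = 1.131314
db = Hb / gamma_b = 1.84 / 1.131314
db = 1.6264 m

1.6264


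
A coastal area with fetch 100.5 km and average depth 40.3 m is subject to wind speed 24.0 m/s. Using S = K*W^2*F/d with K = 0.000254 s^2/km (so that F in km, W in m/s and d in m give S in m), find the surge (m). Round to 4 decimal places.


S = K * W^2 * F / d
W^2 = 24.0^2 = 576.00
S = 0.000254 * 576.00 * 100.5 / 40.3
Numerator = 0.000254 * 576.00 * 100.5 = 14.703552
S = 14.703552 / 40.3 = 0.3649 m

0.3649


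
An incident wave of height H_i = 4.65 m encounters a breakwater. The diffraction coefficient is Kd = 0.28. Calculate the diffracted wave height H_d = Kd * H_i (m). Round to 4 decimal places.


H_d = Kd * H_i
H_d = 0.28 * 4.65
H_d = 1.3020 m

1.3020


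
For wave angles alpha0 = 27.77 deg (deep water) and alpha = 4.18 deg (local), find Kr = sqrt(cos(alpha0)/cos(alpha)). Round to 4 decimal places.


Kr = sqrt(cos(alpha0) / cos(alpha))
cos(27.77) = 0.884825
cos(4.18) = 0.997340
Kr = sqrt(0.884825 / 0.997340)
Kr = sqrt(0.887185)
Kr = 0.9419

0.9419


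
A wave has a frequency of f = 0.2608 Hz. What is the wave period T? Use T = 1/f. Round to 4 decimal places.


T = 1 / f
T = 1 / 0.2608
T = 3.8344 s

3.8344


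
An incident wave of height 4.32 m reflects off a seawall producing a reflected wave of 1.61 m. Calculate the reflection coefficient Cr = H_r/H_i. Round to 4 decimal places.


Cr = H_r / H_i
Cr = 1.61 / 4.32
Cr = 0.3727

0.3727


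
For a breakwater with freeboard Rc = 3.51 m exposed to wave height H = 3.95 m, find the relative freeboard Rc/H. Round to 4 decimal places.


Relative freeboard = Rc / H
= 3.51 / 3.95
= 0.8886

0.8886


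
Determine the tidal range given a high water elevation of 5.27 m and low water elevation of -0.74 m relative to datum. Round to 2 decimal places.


Tidal range = High water - Low water
Tidal range = 5.27 - (-0.74)
Tidal range = 6.01 m

6.01


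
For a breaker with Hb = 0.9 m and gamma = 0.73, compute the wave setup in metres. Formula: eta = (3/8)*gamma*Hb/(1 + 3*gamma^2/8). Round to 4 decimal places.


eta = (3/8) * gamma * Hb / (1 + 3*gamma^2/8)
Numerator = (3/8) * 0.73 * 0.9 = 0.246375
Denominator = 1 + 3*0.73^2/8 = 1 + 0.199838 = 1.199838
eta = 0.246375 / 1.199838
eta = 0.2053 m

0.2053


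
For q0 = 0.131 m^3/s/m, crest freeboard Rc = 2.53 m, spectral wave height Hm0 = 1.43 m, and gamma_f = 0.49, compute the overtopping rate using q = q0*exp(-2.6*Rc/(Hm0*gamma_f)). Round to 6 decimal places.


q = q0 * exp(-2.6 * Rc / (Hm0 * gamma_f))
Exponent = -2.6 * 2.53 / (1.43 * 0.49)
= -2.6 * 2.53 / 0.7007
= -9.387755
exp(-9.387755) = 0.000084
q = 0.131 * 0.000084
q = 0.000011 m^3/s/m

0.000011


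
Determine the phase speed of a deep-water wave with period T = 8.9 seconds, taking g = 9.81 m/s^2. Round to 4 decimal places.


We use the deep-water celerity formula:
C = g * T / (2 * pi)
C = 9.81 * 8.9 / (2 * 3.14159...)
C = 87.309000 / 6.283185
C = 13.8957 m/s

13.8957


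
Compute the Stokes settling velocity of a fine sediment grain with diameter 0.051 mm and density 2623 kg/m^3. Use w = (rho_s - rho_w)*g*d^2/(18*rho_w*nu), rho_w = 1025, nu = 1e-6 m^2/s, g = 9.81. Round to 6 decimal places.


w = (rho_s - rho_w) * g * d^2 / (18 * rho_w * nu)
d = 0.051 mm = 0.000051 m
rho_s - rho_w = 2623 - 1025 = 1598
Numerator = 1598 * 9.81 * (0.000051)^2 = 0.000040774264
Denominator = 18 * 1025 * 1e-6 = 0.018450
w = 0.002210 m/s

0.002210


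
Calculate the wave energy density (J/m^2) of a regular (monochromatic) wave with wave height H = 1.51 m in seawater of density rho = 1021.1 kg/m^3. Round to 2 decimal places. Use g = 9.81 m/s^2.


E = (1/8) * rho * g * H^2
E = (1/8) * 1021.1 * 9.81 * 1.51^2
E = 0.125 * 1021.1 * 9.81 * 2.2801
E = 2854.97 J/m^2

2854.97


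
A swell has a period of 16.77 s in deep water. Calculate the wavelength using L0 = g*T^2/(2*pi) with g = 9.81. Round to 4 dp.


L0 = g * T^2 / (2 * pi)
L0 = 9.81 * 16.77^2 / (2 * pi)
L0 = 9.81 * 281.2329 / 6.28319
L0 = 2758.8947 / 6.28319
L0 = 439.0917 m

439.0917


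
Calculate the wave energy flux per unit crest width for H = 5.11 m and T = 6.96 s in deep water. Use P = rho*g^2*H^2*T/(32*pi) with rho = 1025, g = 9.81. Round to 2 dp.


P = rho * g^2 * H^2 * T / (32 * pi)
P = 1025 * 9.81^2 * 5.11^2 * 6.96 / (32 * pi)
P = 1025 * 96.2361 * 26.1121 * 6.96 / 100.53096
P = 178325.34 W/m

178325.34


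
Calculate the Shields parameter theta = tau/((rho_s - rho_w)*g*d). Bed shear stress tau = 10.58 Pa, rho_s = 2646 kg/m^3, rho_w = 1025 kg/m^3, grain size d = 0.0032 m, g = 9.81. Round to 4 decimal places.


theta = tau / ((rho_s - rho_w) * g * d)
rho_s - rho_w = 2646 - 1025 = 1621
Denominator = 1621 * 9.81 * 0.0032 = 50.886432
theta = 10.58 / 50.886432
theta = 0.2079

0.2079


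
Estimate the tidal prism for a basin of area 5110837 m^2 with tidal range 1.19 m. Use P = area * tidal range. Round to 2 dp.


Tidal prism = Area * Tidal range
P = 5110837 * 1.19
P = 6081896.03 m^3

6081896.03


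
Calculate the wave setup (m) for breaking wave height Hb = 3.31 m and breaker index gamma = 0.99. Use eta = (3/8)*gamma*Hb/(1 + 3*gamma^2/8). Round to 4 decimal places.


eta = (3/8) * gamma * Hb / (1 + 3*gamma^2/8)
Numerator = (3/8) * 0.99 * 3.31 = 1.228838
Denominator = 1 + 3*0.99^2/8 = 1 + 0.367538 = 1.367538
eta = 1.228838 / 1.367538
eta = 0.8986 m

0.8986


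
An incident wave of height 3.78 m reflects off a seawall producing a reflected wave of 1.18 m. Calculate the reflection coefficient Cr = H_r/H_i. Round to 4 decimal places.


Cr = H_r / H_i
Cr = 1.18 / 3.78
Cr = 0.3122

0.3122


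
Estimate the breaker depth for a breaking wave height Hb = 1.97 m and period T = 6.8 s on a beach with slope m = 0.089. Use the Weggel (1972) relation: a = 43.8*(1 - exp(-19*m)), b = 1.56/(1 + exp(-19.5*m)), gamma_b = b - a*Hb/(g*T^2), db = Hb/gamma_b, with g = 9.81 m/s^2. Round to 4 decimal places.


a = 43.8 * (1 - exp(-19 * m))
exp(-19 * 0.089) = exp(-1.6910) = 0.184335
a = 43.8 * (1 - 0.184335) = 35.726123
b = 1.56 / (1 + exp(-19.5 * m))
exp(-19.5 * 0.089) = exp(-1.7355) = 0.176312
b = 1.56 / (1 + 0.176312) = 1.326179
Hb / (g * T^2) = 1.97 / (9.81 * 6.8^2) = 1.97 / 453.6144 = 0.00434290
gamma_b = b - a * Hb/(g*T^2) = 1.326179 - 35.726123 * 0.00434290 = 1.171024
db = Hb / gamma_b = 1.97 / 1.171024
db = 1.6823 m

1.6823


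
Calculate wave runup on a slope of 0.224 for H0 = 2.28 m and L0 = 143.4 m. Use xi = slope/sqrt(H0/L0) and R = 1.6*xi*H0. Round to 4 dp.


xi = slope / sqrt(H0/L0)
H0/L0 = 2.28/143.4 = 0.015900
sqrt(0.015900) = 0.126094
xi = 0.224 / 0.126094 = 1.776459
R = 1.6 * xi * H0 = 1.6 * 1.776459 * 2.28
R = 6.4805 m

6.4805


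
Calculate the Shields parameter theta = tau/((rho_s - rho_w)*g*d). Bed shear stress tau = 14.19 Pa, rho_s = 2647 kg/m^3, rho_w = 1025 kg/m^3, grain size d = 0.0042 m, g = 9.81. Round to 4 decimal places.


theta = tau / ((rho_s - rho_w) * g * d)
rho_s - rho_w = 2647 - 1025 = 1622
Denominator = 1622 * 9.81 * 0.0042 = 66.829644
theta = 14.19 / 66.829644
theta = 0.2123

0.2123


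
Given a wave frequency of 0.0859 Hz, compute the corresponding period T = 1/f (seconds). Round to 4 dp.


T = 1 / f
T = 1 / 0.0859
T = 11.6414 s

11.6414


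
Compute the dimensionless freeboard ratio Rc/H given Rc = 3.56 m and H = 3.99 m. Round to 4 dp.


Relative freeboard = Rc / H
= 3.56 / 3.99
= 0.8922

0.8922


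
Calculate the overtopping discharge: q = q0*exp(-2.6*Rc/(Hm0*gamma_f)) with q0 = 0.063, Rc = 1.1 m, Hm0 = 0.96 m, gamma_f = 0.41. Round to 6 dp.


q = q0 * exp(-2.6 * Rc / (Hm0 * gamma_f))
Exponent = -2.6 * 1.1 / (0.96 * 0.41)
= -2.6 * 1.1 / 0.3936
= -7.266260
exp(-7.266260) = 0.000699
q = 0.063 * 0.000699
q = 0.000044 m^3/s/m

0.000044


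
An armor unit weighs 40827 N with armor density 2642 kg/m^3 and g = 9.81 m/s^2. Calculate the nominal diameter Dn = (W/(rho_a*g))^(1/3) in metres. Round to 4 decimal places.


V = W / (rho_a * g)
V = 40827 / (2642 * 9.81)
V = 40827 / 25918.02
V = 1.575236 m^3
Dn = V^(1/3) = 1.575236^(1/3)
Dn = 1.1635 m

1.1635


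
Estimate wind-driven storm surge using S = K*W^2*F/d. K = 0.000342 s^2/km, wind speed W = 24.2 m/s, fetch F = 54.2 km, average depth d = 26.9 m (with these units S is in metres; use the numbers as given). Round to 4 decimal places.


S = K * W^2 * F / d
W^2 = 24.2^2 = 585.64
S = 0.000342 * 585.64 * 54.2 / 26.9
Numerator = 0.000342 * 585.64 * 54.2 = 10.855657
S = 10.855657 / 26.9 = 0.4036 m

0.4036


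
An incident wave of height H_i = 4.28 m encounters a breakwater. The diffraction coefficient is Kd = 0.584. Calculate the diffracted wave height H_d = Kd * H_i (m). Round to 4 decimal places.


H_d = Kd * H_i
H_d = 0.584 * 4.28
H_d = 2.4995 m

2.4995


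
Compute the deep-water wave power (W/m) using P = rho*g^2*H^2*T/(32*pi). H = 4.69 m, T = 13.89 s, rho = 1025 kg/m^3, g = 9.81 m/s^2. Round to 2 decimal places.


P = rho * g^2 * H^2 * T / (32 * pi)
P = 1025 * 9.81^2 * 4.69^2 * 13.89 / (32 * pi)
P = 1025 * 96.2361 * 21.9961 * 13.89 / 100.53096
P = 299785.04 W/m

299785.04


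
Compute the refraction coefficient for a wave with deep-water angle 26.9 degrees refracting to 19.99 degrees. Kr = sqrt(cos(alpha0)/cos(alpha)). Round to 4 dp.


Kr = sqrt(cos(alpha0) / cos(alpha))
cos(26.9) = 0.891798
cos(19.99) = 0.939752
Kr = sqrt(0.891798 / 0.939752)
Kr = sqrt(0.948971)
Kr = 0.9742

0.9742


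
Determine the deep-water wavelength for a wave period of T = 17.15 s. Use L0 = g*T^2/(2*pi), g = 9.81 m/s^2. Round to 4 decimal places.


L0 = g * T^2 / (2 * pi)
L0 = 9.81 * 17.15^2 / (2 * pi)
L0 = 9.81 * 294.1225 / 6.28319
L0 = 2885.3417 / 6.28319
L0 = 459.2164 m

459.2164


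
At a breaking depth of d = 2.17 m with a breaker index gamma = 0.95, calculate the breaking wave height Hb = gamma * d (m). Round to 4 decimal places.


Hb = gamma * d
Hb = 0.95 * 2.17
Hb = 2.0615 m

2.0615


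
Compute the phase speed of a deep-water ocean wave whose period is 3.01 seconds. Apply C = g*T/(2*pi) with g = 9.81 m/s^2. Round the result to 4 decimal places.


We use the deep-water celerity formula:
C = g * T / (2 * pi)
C = 9.81 * 3.01 / (2 * 3.14159...)
C = 29.528100 / 6.283185
C = 4.6995 m/s

4.6995


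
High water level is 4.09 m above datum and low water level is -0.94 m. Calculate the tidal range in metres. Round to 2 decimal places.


Tidal range = High water - Low water
Tidal range = 4.09 - (-0.94)
Tidal range = 5.03 m

5.03


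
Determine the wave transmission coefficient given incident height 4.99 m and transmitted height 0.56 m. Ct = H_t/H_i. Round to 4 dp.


Ct = H_t / H_i
Ct = 0.56 / 4.99
Ct = 0.1122

0.1122


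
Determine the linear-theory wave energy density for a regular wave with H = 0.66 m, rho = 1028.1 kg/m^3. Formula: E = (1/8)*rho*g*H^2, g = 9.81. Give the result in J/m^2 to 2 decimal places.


E = (1/8) * rho * g * H^2
E = (1/8) * 1028.1 * 9.81 * 0.66^2
E = 0.125 * 1028.1 * 9.81 * 0.4356
E = 549.16 J/m^2

549.16


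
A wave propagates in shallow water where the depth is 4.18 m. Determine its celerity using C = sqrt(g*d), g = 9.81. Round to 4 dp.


Using the shallow-water approximation:
C = sqrt(g * d) = sqrt(9.81 * 4.18)
C = sqrt(41.0058)
C = 6.4036 m/s

6.4036


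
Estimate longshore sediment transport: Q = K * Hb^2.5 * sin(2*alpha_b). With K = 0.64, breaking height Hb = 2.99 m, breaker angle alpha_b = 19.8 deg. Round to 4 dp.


Q = K * Hb^2.5 * sin(2 * alpha_b)
Hb^2.5 = 2.99^2.5 = 15.458878
sin(2 * 19.8) = sin(39.6) = 0.637424
Q = 0.64 * 15.458878 * 0.637424
Q = 6.3065 m^3/s

6.3065


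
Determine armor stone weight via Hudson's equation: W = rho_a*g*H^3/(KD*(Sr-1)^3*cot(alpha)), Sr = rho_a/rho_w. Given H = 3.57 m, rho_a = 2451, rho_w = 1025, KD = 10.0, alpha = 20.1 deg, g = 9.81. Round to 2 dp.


Sr = rho_a / rho_w = 2451 / 1025 = 2.391220
(Sr - 1) = 1.391220
(Sr - 1)^3 = 2.692694
cot(20.1) = 1 / tan(20.1) = 1 / 0.365948 = 2.732628
Numerator = 2451 * 9.81 * 3.57^3 = 1093999.1057
Denominator = 10.0 * 2.692694 * 2.732628 = 73.581318
W = 1093999.1057 / 73.581318
W = 14867.89 N

14867.89


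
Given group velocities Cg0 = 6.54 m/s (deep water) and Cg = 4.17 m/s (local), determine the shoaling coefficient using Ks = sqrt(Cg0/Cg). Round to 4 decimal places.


Ks = sqrt(Cg0 / Cg)
Ks = sqrt(6.54 / 4.17)
Ks = sqrt(1.5683)
Ks = 1.2523

1.2523


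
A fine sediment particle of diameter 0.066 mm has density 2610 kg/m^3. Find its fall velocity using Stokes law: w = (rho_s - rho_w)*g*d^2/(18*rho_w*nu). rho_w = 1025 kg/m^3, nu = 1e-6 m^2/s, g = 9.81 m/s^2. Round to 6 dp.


w = (rho_s - rho_w) * g * d^2 / (18 * rho_w * nu)
d = 0.066 mm = 0.000066 m
rho_s - rho_w = 2610 - 1025 = 1585
Numerator = 1585 * 9.81 * (0.000066)^2 = 0.000067730791
Denominator = 18 * 1025 * 1e-6 = 0.018450
w = 0.003671 m/s

0.003671


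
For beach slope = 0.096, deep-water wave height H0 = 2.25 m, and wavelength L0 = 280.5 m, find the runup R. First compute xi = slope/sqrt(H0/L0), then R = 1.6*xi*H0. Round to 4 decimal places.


xi = slope / sqrt(H0/L0)
H0/L0 = 2.25/280.5 = 0.008021
sqrt(0.008021) = 0.089562
xi = 0.096 / 0.089562 = 1.071881
R = 1.6 * xi * H0 = 1.6 * 1.071881 * 2.25
R = 3.8588 m

3.8588


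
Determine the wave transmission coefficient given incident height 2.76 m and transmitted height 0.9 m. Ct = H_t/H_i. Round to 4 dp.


Ct = H_t / H_i
Ct = 0.9 / 2.76
Ct = 0.3261

0.3261


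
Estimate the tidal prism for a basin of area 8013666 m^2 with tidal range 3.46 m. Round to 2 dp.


Tidal prism = Area * Tidal range
P = 8013666 * 3.46
P = 27727284.36 m^3

27727284.36


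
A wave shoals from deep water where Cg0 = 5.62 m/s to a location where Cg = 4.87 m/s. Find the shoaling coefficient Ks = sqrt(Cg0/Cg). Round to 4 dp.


Ks = sqrt(Cg0 / Cg)
Ks = sqrt(5.62 / 4.87)
Ks = sqrt(1.1540)
Ks = 1.0742

1.0742


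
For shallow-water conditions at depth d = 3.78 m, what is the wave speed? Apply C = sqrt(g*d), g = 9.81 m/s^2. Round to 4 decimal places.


Using the shallow-water approximation:
C = sqrt(g * d) = sqrt(9.81 * 3.78)
C = sqrt(37.0818)
C = 6.0895 m/s

6.0895


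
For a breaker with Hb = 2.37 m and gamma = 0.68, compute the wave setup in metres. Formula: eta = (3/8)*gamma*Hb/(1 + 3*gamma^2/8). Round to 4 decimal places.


eta = (3/8) * gamma * Hb / (1 + 3*gamma^2/8)
Numerator = (3/8) * 0.68 * 2.37 = 0.604350
Denominator = 1 + 3*0.68^2/8 = 1 + 0.173400 = 1.173400
eta = 0.604350 / 1.173400
eta = 0.5150 m

0.5150


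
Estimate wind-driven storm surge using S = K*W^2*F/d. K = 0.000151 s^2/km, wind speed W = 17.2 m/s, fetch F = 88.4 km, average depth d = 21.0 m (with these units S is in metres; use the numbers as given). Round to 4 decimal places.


S = K * W^2 * F / d
W^2 = 17.2^2 = 295.84
S = 0.000151 * 295.84 * 88.4 / 21.0
Numerator = 0.000151 * 295.84 * 88.4 = 3.948991
S = 3.948991 / 21.0 = 0.1880 m

0.1880


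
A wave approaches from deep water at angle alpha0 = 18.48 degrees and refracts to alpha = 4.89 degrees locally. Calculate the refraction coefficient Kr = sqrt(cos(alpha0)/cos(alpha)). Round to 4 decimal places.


Kr = sqrt(cos(alpha0) / cos(alpha))
cos(18.48) = 0.948434
cos(4.89) = 0.996360
Kr = sqrt(0.948434 / 0.996360)
Kr = sqrt(0.951899)
Kr = 0.9757

0.9757


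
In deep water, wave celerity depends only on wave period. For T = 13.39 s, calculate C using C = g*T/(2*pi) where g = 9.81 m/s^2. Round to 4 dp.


We use the deep-water celerity formula:
C = g * T / (2 * pi)
C = 9.81 * 13.39 / (2 * 3.14159...)
C = 131.355900 / 6.283185
C = 20.9059 m/s

20.9059


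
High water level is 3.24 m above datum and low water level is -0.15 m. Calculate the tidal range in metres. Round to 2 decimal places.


Tidal range = High water - Low water
Tidal range = 3.24 - (-0.15)
Tidal range = 3.39 m

3.39


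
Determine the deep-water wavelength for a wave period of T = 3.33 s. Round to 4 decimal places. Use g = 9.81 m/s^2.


L0 = g * T^2 / (2 * pi)
L0 = 9.81 * 3.33^2 / (2 * pi)
L0 = 9.81 * 11.0889 / 6.28319
L0 = 108.7821 / 6.28319
L0 = 17.3132 m

17.3132


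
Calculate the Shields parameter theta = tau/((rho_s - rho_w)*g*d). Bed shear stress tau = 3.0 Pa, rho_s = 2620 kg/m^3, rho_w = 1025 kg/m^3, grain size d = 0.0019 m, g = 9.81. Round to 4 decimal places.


theta = tau / ((rho_s - rho_w) * g * d)
rho_s - rho_w = 2620 - 1025 = 1595
Denominator = 1595 * 9.81 * 0.0019 = 29.729205
theta = 3.0 / 29.729205
theta = 0.1009

0.1009


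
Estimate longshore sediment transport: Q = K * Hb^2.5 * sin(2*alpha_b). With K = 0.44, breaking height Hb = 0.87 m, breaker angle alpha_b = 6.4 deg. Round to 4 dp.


Q = K * Hb^2.5 * sin(2 * alpha_b)
Hb^2.5 = 0.87^2.5 = 0.705989
sin(2 * 6.4) = sin(12.8) = 0.221548
Q = 0.44 * 0.705989 * 0.221548
Q = 0.0688 m^3/s

0.0688


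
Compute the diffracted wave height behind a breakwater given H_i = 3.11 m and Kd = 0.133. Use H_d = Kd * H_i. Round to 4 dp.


H_d = Kd * H_i
H_d = 0.133 * 3.11
H_d = 0.4136 m

0.4136


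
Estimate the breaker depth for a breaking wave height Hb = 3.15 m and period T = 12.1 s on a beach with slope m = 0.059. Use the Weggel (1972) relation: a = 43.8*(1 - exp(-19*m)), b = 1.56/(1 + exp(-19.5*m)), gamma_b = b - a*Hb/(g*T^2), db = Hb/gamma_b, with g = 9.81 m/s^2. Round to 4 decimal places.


a = 43.8 * (1 - exp(-19 * m))
exp(-19 * 0.059) = exp(-1.1210) = 0.325954
a = 43.8 * (1 - 0.325954) = 29.523229
b = 1.56 / (1 + exp(-19.5 * m))
exp(-19.5 * 0.059) = exp(-1.1505) = 0.316478
b = 1.56 / (1 + 0.316478) = 1.184979
Hb / (g * T^2) = 3.15 / (9.81 * 12.1^2) = 3.15 / 1436.2821 = 0.00219316
gamma_b = b - a * Hb/(g*T^2) = 1.184979 - 29.523229 * 0.00219316 = 1.120230
db = Hb / gamma_b = 3.15 / 1.120230
db = 2.8119 m

2.8119


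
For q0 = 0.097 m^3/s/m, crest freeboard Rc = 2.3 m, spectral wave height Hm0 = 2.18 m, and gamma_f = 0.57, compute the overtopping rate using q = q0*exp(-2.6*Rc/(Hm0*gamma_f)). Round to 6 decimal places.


q = q0 * exp(-2.6 * Rc / (Hm0 * gamma_f))
Exponent = -2.6 * 2.3 / (2.18 * 0.57)
= -2.6 * 2.3 / 1.2426
= -4.812490
exp(-4.812490) = 0.008128
q = 0.097 * 0.008128
q = 0.000788 m^3/s/m

0.000788


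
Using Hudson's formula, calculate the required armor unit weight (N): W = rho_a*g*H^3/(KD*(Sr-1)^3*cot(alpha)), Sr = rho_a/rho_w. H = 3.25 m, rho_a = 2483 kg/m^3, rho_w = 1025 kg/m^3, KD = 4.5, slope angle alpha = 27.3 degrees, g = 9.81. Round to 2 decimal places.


Sr = rho_a / rho_w = 2483 / 1025 = 2.422439
(Sr - 1) = 1.422439
(Sr - 1)^3 = 2.878068
cot(27.3) = 1 / tan(27.3) = 1 / 0.516138 = 1.937465
Numerator = 2483 * 9.81 * 3.25^3 = 836172.3642
Denominator = 4.5 * 2.878068 * 1.937465 = 25.092691
W = 836172.3642 / 25.092691
W = 33323.34 N

33323.34


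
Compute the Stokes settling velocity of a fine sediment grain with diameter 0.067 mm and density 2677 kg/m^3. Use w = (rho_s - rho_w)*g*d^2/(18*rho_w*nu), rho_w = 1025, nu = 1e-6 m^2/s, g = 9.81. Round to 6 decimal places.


w = (rho_s - rho_w) * g * d^2 / (18 * rho_w * nu)
d = 0.067 mm = 0.000067 m
rho_s - rho_w = 2677 - 1025 = 1652
Numerator = 1652 * 9.81 * (0.000067)^2 = 0.000072749273
Denominator = 18 * 1025 * 1e-6 = 0.018450
w = 0.003943 m/s

0.003943


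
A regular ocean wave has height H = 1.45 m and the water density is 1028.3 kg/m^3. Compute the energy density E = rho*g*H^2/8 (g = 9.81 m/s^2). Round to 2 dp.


E = (1/8) * rho * g * H^2
E = (1/8) * 1028.3 * 9.81 * 1.45^2
E = 0.125 * 1028.3 * 9.81 * 2.1025
E = 2651.15 J/m^2

2651.15


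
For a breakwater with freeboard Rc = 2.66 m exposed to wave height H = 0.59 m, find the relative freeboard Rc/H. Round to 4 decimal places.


Relative freeboard = Rc / H
= 2.66 / 0.59
= 4.5085

4.5085


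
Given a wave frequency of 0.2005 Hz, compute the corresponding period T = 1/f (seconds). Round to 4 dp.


T = 1 / f
T = 1 / 0.2005
T = 4.9875 s

4.9875


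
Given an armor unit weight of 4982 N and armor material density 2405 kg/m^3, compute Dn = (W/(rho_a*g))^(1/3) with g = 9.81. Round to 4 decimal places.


V = W / (rho_a * g)
V = 4982 / (2405 * 9.81)
V = 4982 / 23593.05
V = 0.211164 m^3
Dn = V^(1/3) = 0.211164^(1/3)
Dn = 0.5955 m

0.5955


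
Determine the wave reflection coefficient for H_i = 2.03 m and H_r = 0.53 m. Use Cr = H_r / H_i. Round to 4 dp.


Cr = H_r / H_i
Cr = 0.53 / 2.03
Cr = 0.2611

0.2611


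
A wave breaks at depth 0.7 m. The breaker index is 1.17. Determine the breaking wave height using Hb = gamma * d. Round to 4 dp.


Hb = gamma * d
Hb = 1.17 * 0.7
Hb = 0.8190 m

0.8190


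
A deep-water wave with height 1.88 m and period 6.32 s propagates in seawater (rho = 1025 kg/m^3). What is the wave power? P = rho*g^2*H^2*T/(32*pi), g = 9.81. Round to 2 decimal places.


P = rho * g^2 * H^2 * T / (32 * pi)
P = 1025 * 9.81^2 * 1.88^2 * 6.32 / (32 * pi)
P = 1025 * 96.2361 * 3.5344 * 6.32 / 100.53096
P = 21917.69 W/m

21917.69
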